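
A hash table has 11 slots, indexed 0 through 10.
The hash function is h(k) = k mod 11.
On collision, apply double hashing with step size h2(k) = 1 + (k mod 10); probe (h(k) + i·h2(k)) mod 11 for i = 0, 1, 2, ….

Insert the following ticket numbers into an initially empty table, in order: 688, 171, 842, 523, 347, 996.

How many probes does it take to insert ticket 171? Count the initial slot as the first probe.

2

Insert 688: h=6, slot 6 empty -> index 6.
Insert 171: h=6, h2=2, slot 6 occupied -> index 8.
Insert 842: h=6, h2=3, slot 6 occupied -> index 9.
Insert 523: h=6, h2=4, slot 6 occupied -> index 10.
Insert 347: h=6, h2=8, slot 6 occupied -> index 3.
Insert 996: h=6, h2=7, slot 6 occupied -> index 2.
Table: [-, -, 996, 347, -, -, 688, -, 171, 842, 523]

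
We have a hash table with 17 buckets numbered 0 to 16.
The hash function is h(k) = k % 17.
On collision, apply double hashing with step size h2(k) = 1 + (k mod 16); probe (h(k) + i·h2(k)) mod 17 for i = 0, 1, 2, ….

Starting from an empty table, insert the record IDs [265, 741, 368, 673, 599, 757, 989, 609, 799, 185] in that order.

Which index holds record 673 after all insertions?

Insert 265: h=10, slot 10 empty => index 10.
Insert 741: h=10, h2=6, slot 10 occupied => index 16.
Insert 368: h=11, slot 11 empty => index 11.
Insert 673: h=10, h2=2, slot 10 occupied => index 12.
Insert 599: h=4, slot 4 empty => index 4.
Insert 757: h=9, slot 9 empty => index 9.
Insert 989: h=3, slot 3 empty => index 3.
Insert 609: h=14, slot 14 empty => index 14.
Insert 799: h=0, slot 0 empty => index 0.
Insert 185: h=15, slot 15 empty => index 15.
Table: [799, —, —, 989, 599, —, —, —, —, 757, 265, 368, 673, —, 609, 185, 741]

12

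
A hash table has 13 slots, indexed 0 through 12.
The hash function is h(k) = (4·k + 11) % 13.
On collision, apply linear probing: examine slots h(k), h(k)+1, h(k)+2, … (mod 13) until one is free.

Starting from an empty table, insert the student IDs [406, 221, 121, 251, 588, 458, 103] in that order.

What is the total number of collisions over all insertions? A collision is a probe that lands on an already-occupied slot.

6

406: h=10 → slot 10
221: h=11 → slot 11
121: h=1 → slot 1
251: h=1, probe 1,2 → slot 2
588: h=10, probe 10,11,12 → slot 12
458: h=10, probe 10,11,12,0 → slot 0
103: h=7 → slot 7
Table: [458, 121, 251, —, —, —, —, 103, —, —, 406, 221, 588]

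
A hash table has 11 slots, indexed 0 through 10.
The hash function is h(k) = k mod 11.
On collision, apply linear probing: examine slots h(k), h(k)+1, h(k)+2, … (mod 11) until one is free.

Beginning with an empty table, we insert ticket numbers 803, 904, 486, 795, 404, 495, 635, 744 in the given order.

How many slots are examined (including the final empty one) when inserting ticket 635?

2

803 hashes to 0; slot 0 is free -> place at 0.
904 hashes to 2; slot 2 is free -> place at 2.
486 hashes to 2; 2 taken -> place at 3.
795 hashes to 3; 3 taken -> place at 4.
404 hashes to 8; slot 8 is free -> place at 8.
495 hashes to 0; 0 taken -> place at 1.
635 hashes to 8; 8 taken -> place at 9.
744 hashes to 7; slot 7 is free -> place at 7.
Table: [803, 495, 904, 486, 795, —, —, 744, 404, 635, —]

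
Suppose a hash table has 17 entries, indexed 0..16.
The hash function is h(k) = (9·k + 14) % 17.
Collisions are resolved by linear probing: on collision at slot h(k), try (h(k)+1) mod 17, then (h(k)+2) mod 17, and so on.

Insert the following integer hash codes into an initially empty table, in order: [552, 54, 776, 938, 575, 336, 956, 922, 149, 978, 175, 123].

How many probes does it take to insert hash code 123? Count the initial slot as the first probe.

552: h=1 -> slot 1
54: h=7 -> slot 7
776: h=11 -> slot 11
938: h=7, probe 7,8 -> slot 8
575: h=4 -> slot 4
336: h=12 -> slot 12
956: h=16 -> slot 16
922: h=16, probe 16,0 -> slot 0
149: h=12, probe 12,13 -> slot 13
978: h=10 -> slot 10
175: h=8, probe 8,9 -> slot 9
123: h=16, probe 16,0,1,2 -> slot 2
Table: [922, 552, 123, ., 575, ., ., 54, 938, 175, 978, 776, 336, 149, ., ., 956]

4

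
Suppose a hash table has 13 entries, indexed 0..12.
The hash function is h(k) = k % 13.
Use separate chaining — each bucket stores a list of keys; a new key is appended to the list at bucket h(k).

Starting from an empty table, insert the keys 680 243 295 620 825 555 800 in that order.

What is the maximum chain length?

4

Insert 680: h=4, bucket 4 empty -> new chain.
Insert 243: h=9, bucket 9 empty -> new chain.
Insert 295: h=9, bucket 9 nonempty -> append to chain.
Insert 620: h=9, bucket 9 nonempty -> append to chain.
Insert 825: h=6, bucket 6 empty -> new chain.
Insert 555: h=9, bucket 9 nonempty -> append to chain.
Insert 800: h=7, bucket 7 empty -> new chain.
Final buckets:
0: .
1: .
2: .
3: .
4: 680
5: .
6: 825
7: 800
8: .
9: 243 -> 295 -> 620 -> 555
10: .
11: .
12: .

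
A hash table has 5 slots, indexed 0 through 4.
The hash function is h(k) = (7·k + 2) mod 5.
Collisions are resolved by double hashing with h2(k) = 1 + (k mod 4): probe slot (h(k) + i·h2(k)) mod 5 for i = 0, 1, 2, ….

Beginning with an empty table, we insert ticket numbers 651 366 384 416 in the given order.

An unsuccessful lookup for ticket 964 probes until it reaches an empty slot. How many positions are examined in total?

651 hashes to 4; slot 4 is free => place at 4.
366 hashes to 4, h2=3; 4 taken => place at 2.
384 hashes to 0; slot 0 is free => place at 0.
416 hashes to 4, h2=1; 4,0 taken => place at 1.
Table: [384, 416, 366, _, 651]
Lookup 964: h=0, h2=1, probe 0,1,2,3 → slot 3 empty, not found.

4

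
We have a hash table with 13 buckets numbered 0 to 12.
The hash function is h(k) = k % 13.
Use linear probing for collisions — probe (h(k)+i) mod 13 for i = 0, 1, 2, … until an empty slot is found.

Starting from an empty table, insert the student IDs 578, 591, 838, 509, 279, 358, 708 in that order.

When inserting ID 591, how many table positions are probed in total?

578: h=6 => slot 6
591: h=6, probe 6,7 => slot 7
838: h=6, probe 6,7,8 => slot 8
509: h=2 => slot 2
279: h=6, probe 6,7,8,9 => slot 9
358: h=7, probe 7,8,9,10 => slot 10
708: h=6, probe 6,7,8,9,10,11 => slot 11
Table: [—, —, 509, —, —, —, 578, 591, 838, 279, 358, 708, —]

2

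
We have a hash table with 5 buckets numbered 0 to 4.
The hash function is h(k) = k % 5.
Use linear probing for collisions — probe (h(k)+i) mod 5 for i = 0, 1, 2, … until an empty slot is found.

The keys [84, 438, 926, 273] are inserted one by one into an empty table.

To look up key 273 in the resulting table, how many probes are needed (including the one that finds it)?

84 hashes to 4; slot 4 is free => place at 4.
438 hashes to 3; slot 3 is free => place at 3.
926 hashes to 1; slot 1 is free => place at 1.
273 hashes to 3; 3,4 taken => place at 0.
Table: [273, 926, ∅, 438, 84]
Lookup 273: h=3, probe 3,4,0 → found at 0.

3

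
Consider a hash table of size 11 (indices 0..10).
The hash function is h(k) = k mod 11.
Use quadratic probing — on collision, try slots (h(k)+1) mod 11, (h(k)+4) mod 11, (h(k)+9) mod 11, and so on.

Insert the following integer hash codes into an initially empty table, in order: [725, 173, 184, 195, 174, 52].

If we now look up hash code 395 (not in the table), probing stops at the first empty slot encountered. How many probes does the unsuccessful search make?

725 hashes to 10; slot 10 is free => place at 10.
173 hashes to 8; slot 8 is free => place at 8.
184 hashes to 8; 8 taken => place at 9.
195 hashes to 8; 8,9 taken => place at 1.
174 hashes to 9; 9,10 taken => place at 2.
52 hashes to 8; 8,9,1 taken => place at 6.
Table: [., 195, 174, ., ., ., 52, ., 173, 184, 725]
Lookup 395: h=10, probe 10,0 → slot 0 empty, not found.

2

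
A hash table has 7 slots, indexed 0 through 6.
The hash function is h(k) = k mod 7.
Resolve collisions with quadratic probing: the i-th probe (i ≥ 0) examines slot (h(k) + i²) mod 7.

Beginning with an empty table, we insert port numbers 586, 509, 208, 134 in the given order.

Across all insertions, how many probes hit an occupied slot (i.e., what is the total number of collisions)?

586 hashes to 5; slot 5 is free → place at 5.
509 hashes to 5; 5 taken → place at 6.
208 hashes to 5; 5,6 taken → place at 2.
134 hashes to 1; slot 1 is free → place at 1.
Table: [_, 134, 208, _, _, 586, 509]

3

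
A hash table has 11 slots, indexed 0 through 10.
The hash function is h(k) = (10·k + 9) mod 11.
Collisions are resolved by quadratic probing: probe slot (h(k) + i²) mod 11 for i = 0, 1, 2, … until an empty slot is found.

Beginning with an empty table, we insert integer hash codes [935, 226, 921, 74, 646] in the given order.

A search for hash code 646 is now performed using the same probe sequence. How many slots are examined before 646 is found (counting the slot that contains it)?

935: h=9 => slot 9
226: h=3 => slot 3
921: h=1 => slot 1
74: h=1, probe 1,2 => slot 2
646: h=1, probe 1,2,5 => slot 5
Table: [_, 921, 74, 226, _, 646, _, _, _, 935, _]
Lookup 646: h=1, probe 1,2,5 → found at 5.

3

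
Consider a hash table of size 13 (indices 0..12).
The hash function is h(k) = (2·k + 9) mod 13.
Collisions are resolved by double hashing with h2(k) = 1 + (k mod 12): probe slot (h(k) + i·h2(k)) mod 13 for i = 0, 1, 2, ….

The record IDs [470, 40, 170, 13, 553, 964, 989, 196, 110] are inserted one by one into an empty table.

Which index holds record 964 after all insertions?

470 hashes to 0; slot 0 is free → place at 0.
40 hashes to 11; slot 11 is free → place at 11.
170 hashes to 11, h2=3; 11 taken → place at 1.
13 hashes to 9; slot 9 is free → place at 9.
553 hashes to 10; slot 10 is free → place at 10.
964 hashes to 0, h2=5; 0 taken → place at 5.
989 hashes to 11, h2=6; 11 taken → place at 4.
196 hashes to 11, h2=5; 11 taken → place at 3.
110 hashes to 8; slot 8 is free → place at 8.
Table: [470, 170, ., 196, 989, 964, ., ., 110, 13, 553, 40, .]

5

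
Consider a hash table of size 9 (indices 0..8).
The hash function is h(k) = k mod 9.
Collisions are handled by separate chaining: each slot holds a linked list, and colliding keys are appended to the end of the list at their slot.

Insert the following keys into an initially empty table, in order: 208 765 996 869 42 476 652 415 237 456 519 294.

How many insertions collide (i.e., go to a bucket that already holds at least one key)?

5

208 → bucket 1
765 → bucket 0
996 → bucket 6
869 → bucket 5
42 → bucket 6 (collision)
476 → bucket 8
652 → bucket 4
415 → bucket 1 (collision)
237 → bucket 3
456 → bucket 6 (collision)
519 → bucket 6 (collision)
294 → bucket 6 (collision)
Final buckets:
0: 765
1: 208 -> 415
2: _
3: 237
4: 652
5: 869
6: 996 -> 42 -> 456 -> 519 -> 294
7: _
8: 476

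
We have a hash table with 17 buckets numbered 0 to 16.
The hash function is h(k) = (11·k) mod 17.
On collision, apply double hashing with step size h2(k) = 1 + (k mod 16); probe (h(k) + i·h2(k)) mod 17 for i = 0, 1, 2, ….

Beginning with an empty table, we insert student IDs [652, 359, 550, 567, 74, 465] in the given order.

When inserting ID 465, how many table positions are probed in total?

652: h=15 => slot 15
359: h=5 => slot 5
550: h=15, h2=7, probe 15,5,12 => slot 12
567: h=15, h2=8, probe 15,6 => slot 6
74: h=15, h2=11, probe 15,9 => slot 9
465: h=15, h2=2, probe 15,0 => slot 0
Table: [465, —, —, —, —, 359, 567, —, —, 74, —, —, 550, —, —, 652, —]

2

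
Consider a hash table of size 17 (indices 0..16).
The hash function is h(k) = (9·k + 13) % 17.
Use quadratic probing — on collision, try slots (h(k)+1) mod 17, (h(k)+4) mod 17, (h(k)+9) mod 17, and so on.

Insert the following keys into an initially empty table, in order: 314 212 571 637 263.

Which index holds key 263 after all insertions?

9

314: h=0 => slot 0
212: h=0, probe 0,1 => slot 1
571: h=1, probe 1,2 => slot 2
637: h=0, probe 0,1,4 => slot 4
263: h=0, probe 0,1,4,9 => slot 9
Table: [314, 212, 571, ∅, 637, ∅, ∅, ∅, ∅, 263, ∅, ∅, ∅, ∅, ∅, ∅, ∅]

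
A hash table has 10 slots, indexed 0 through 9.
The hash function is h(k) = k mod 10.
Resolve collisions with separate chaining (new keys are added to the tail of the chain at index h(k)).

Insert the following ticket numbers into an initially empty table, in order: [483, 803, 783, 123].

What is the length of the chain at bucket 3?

4

Insert 483: h=3, bucket 3 empty → new chain.
Insert 803: h=3, bucket 3 nonempty → append to chain.
Insert 783: h=3, bucket 3 nonempty → append to chain.
Insert 123: h=3, bucket 3 nonempty → append to chain.
Final buckets:
0: ∅
1: ∅
2: ∅
3: 483 -> 803 -> 783 -> 123
4: ∅
5: ∅
6: ∅
7: ∅
8: ∅
9: ∅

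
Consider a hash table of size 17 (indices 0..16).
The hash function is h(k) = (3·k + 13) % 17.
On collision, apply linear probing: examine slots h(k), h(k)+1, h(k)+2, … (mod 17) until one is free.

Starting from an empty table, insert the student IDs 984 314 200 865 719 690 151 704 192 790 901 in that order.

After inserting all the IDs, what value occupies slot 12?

192

Insert 984: h=7, slot 7 empty → index 7.
Insert 314: h=3, slot 3 empty → index 3.
Insert 200: h=1, slot 1 empty → index 1.
Insert 865: h=7, slot 7 occupied → index 8.
Insert 719: h=11, slot 11 empty → index 11.
Insert 690: h=9, slot 9 empty → index 9.
Insert 151: h=7, slots 7,8,9 occupied → index 10.
Insert 704: h=0, slot 0 empty → index 0.
Insert 192: h=11, slot 11 occupied → index 12.
Insert 790: h=3, slot 3 occupied → index 4.
Insert 901: h=13, slot 13 empty → index 13.
Table: [704, 200, _, 314, 790, _, _, 984, 865, 690, 151, 719, 192, 901, _, _, _]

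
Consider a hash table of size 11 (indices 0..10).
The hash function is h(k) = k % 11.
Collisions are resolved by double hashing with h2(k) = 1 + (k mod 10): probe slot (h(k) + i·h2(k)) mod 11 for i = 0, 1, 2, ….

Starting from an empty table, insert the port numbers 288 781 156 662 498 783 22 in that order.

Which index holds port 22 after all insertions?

Insert 288: h=2, slot 2 empty => index 2.
Insert 781: h=0, slot 0 empty => index 0.
Insert 156: h=2, h2=7, slot 2 occupied => index 9.
Insert 662: h=2, h2=3, slot 2 occupied => index 5.
Insert 498: h=3, slot 3 empty => index 3.
Insert 783: h=2, h2=4, slot 2 occupied => index 6.
Insert 22: h=0, h2=3, slots 0,3,6,9 occupied => index 1.
Table: [781, 22, 288, 498, -, 662, 783, -, -, 156, -]

1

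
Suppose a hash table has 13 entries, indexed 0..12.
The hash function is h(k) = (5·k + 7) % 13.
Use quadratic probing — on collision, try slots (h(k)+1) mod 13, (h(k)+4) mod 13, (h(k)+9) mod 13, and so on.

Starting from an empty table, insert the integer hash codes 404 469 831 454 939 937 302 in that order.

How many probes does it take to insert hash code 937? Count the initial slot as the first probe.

4

404: h=12 => slot 12
469: h=12, probe 12,0 => slot 0
831: h=2 => slot 2
454: h=2, probe 2,3 => slot 3
939: h=9 => slot 9
937: h=12, probe 12,0,3,8 => slot 8
302: h=9, probe 9,10 => slot 10
Table: [469, -, 831, 454, -, -, -, -, 937, 939, 302, -, 404]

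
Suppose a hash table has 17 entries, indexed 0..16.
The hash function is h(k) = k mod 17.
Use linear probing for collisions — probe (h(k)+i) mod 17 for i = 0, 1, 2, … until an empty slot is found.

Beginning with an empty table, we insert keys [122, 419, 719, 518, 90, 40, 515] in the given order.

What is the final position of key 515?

9

122: h=3 → slot 3
419: h=11 → slot 11
719: h=5 → slot 5
518: h=8 → slot 8
90: h=5, probe 5,6 → slot 6
40: h=6, probe 6,7 → slot 7
515: h=5, probe 5,6,7,8,9 → slot 9
Table: [_, _, _, 122, _, 719, 90, 40, 518, 515, _, 419, _, _, _, _, _]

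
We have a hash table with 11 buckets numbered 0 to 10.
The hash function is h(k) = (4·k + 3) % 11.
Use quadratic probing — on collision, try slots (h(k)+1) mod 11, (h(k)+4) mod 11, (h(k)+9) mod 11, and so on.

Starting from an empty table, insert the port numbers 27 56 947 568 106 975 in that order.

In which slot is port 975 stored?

2

27 hashes to 1; slot 1 is free -> place at 1.
56 hashes to 7; slot 7 is free -> place at 7.
947 hashes to 7; 7 taken -> place at 8.
568 hashes to 9; slot 9 is free -> place at 9.
106 hashes to 9; 9 taken -> place at 10.
975 hashes to 9; 9,10 taken -> place at 2.
Table: [—, 27, 975, —, —, —, —, 56, 947, 568, 106]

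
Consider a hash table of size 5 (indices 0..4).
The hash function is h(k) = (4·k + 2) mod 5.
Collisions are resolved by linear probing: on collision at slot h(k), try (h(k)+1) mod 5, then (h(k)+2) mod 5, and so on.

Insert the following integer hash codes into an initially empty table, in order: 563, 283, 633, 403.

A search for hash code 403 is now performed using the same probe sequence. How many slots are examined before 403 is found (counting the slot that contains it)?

Insert 563: h=4, slot 4 empty → index 4.
Insert 283: h=4, slot 4 occupied → index 0.
Insert 633: h=4, slots 4,0 occupied → index 1.
Insert 403: h=4, slots 4,0,1 occupied → index 2.
Table: [283, 633, 403, ., 563]
Lookup 403: h=4, probe 4,0,1,2 → found at 2.

4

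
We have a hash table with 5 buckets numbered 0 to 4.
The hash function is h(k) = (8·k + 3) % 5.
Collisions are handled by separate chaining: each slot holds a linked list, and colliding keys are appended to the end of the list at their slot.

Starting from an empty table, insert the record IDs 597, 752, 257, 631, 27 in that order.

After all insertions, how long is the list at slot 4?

Insert 597: h=4, bucket 4 empty -> new chain.
Insert 752: h=4, bucket 4 nonempty -> append to chain.
Insert 257: h=4, bucket 4 nonempty -> append to chain.
Insert 631: h=1, bucket 1 empty -> new chain.
Insert 27: h=4, bucket 4 nonempty -> append to chain.
Final buckets:
0: .
1: 631
2: .
3: .
4: 597 -> 752 -> 257 -> 27

4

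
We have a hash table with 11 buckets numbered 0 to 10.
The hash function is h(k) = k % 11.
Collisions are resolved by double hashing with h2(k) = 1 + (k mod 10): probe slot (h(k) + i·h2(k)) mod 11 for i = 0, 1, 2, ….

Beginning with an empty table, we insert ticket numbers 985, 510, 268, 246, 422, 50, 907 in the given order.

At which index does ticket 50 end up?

Insert 985: h=6, slot 6 empty → index 6.
Insert 510: h=4, slot 4 empty → index 4.
Insert 268: h=4, h2=9, slot 4 occupied → index 2.
Insert 246: h=4, h2=7, slot 4 occupied → index 0.
Insert 422: h=4, h2=3, slot 4 occupied → index 7.
Insert 50: h=6, h2=1, slots 6,7 occupied → index 8.
Insert 907: h=5, slot 5 empty → index 5.
Table: [246, -, 268, -, 510, 907, 985, 422, 50, -, -]

8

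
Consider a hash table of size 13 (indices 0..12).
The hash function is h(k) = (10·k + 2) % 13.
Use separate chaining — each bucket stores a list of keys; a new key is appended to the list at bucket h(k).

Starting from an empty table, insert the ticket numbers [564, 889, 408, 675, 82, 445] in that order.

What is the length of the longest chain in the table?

3

Insert 564: h=0, bucket 0 empty -> new chain.
Insert 889: h=0, bucket 0 nonempty -> append to chain.
Insert 408: h=0, bucket 0 nonempty -> append to chain.
Insert 675: h=5, bucket 5 empty -> new chain.
Insert 82: h=3, bucket 3 empty -> new chain.
Insert 445: h=6, bucket 6 empty -> new chain.
Final buckets:
0: 564 -> 889 -> 408
1: -
2: -
3: 82
4: -
5: 675
6: 445
7: -
8: -
9: -
10: -
11: -
12: -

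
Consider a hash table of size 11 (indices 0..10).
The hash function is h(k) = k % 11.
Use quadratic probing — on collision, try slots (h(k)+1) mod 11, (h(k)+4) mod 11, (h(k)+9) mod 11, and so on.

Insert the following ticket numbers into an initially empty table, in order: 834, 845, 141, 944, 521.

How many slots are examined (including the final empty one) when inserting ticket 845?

834: h=9 → slot 9
845: h=9, probe 9,10 → slot 10
141: h=9, probe 9,10,2 → slot 2
944: h=9, probe 9,10,2,7 → slot 7
521: h=4 → slot 4
Table: [∅, ∅, 141, ∅, 521, ∅, ∅, 944, ∅, 834, 845]

2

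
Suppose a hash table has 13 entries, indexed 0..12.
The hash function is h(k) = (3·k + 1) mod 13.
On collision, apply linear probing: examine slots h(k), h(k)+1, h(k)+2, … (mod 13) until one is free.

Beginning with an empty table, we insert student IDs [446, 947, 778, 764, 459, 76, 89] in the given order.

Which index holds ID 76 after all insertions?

446 hashes to 0; slot 0 is free -> place at 0.
947 hashes to 8; slot 8 is free -> place at 8.
778 hashes to 8; 8 taken -> place at 9.
764 hashes to 5; slot 5 is free -> place at 5.
459 hashes to 0; 0 taken -> place at 1.
76 hashes to 8; 8,9 taken -> place at 10.
89 hashes to 8; 8,9,10 taken -> place at 11.
Table: [446, 459, _, _, _, 764, _, _, 947, 778, 76, 89, _]

10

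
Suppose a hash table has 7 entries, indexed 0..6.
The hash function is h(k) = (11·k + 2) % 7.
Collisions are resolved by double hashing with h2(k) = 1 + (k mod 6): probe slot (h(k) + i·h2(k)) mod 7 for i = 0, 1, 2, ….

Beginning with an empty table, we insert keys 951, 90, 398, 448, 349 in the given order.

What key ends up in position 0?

951: h=5 → slot 5
90: h=5, h2=1, probe 5,6 → slot 6
398: h=5, h2=3, probe 5,1 → slot 1
448: h=2 → slot 2
349: h=5, h2=2, probe 5,0 → slot 0
Table: [349, 398, 448, -, -, 951, 90]

349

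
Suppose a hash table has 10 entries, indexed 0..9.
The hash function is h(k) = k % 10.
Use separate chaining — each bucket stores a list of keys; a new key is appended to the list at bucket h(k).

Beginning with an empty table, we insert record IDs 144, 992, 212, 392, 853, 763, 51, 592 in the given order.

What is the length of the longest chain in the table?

144 → bucket 4
992 → bucket 2
212 → bucket 2 (collision)
392 → bucket 2 (collision)
853 → bucket 3
763 → bucket 3 (collision)
51 → bucket 1
592 → bucket 2 (collision)
Final buckets:
0: _
1: 51
2: 992 -> 212 -> 392 -> 592
3: 853 -> 763
4: 144
5: _
6: _
7: _
8: _
9: _

4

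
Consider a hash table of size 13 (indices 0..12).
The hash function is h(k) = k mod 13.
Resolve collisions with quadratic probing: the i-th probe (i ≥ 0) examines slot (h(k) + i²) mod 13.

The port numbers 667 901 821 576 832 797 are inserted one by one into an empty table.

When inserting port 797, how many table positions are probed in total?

5

667 hashes to 4; slot 4 is free -> place at 4.
901 hashes to 4; 4 taken -> place at 5.
821 hashes to 2; slot 2 is free -> place at 2.
576 hashes to 4; 4,5 taken -> place at 8.
832 hashes to 0; slot 0 is free -> place at 0.
797 hashes to 4; 4,5,8,0 taken -> place at 7.
Table: [832, ∅, 821, ∅, 667, 901, ∅, 797, 576, ∅, ∅, ∅, ∅]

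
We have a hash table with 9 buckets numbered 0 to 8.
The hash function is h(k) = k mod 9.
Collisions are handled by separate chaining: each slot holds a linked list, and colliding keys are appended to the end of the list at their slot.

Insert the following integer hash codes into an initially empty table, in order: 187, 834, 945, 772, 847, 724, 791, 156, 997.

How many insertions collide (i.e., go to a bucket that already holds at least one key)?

187 -> bucket 7
834 -> bucket 6
945 -> bucket 0
772 -> bucket 7 (collision)
847 -> bucket 1
724 -> bucket 4
791 -> bucket 8
156 -> bucket 3
997 -> bucket 7 (collision)
Final buckets:
0: 945
1: 847
2: -
3: 156
4: 724
5: -
6: 834
7: 187 -> 772 -> 997
8: 791

2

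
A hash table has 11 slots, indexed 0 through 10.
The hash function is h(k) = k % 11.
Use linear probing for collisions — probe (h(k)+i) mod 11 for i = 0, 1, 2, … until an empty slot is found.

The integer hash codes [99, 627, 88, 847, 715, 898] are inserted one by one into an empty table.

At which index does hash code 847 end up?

Insert 99: h=0, slot 0 empty => index 0.
Insert 627: h=0, slot 0 occupied => index 1.
Insert 88: h=0, slots 0,1 occupied => index 2.
Insert 847: h=0, slots 0,1,2 occupied => index 3.
Insert 715: h=0, slots 0,1,2,3 occupied => index 4.
Insert 898: h=7, slot 7 empty => index 7.
Table: [99, 627, 88, 847, 715, —, —, 898, —, —, —]

3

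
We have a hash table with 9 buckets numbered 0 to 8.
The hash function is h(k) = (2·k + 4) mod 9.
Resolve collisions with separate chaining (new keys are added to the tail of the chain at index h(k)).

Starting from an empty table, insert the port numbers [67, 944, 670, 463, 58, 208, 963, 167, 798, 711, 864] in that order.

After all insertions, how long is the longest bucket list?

67 → bucket 3
944 → bucket 2
670 → bucket 3 (collision)
463 → bucket 3 (collision)
58 → bucket 3 (collision)
208 → bucket 6
963 → bucket 4
167 → bucket 5
798 → bucket 7
711 → bucket 4 (collision)
864 → bucket 4 (collision)
Final buckets:
0: -
1: -
2: 944
3: 67 -> 670 -> 463 -> 58
4: 963 -> 711 -> 864
5: 167
6: 208
7: 798
8: -

4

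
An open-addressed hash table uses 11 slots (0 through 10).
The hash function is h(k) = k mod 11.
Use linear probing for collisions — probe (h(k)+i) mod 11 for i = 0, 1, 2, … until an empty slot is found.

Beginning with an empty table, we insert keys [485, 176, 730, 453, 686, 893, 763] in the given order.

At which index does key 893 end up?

3

485: h=1 => slot 1
176: h=0 => slot 0
730: h=4 => slot 4
453: h=2 => slot 2
686: h=4, probe 4,5 => slot 5
893: h=2, probe 2,3 => slot 3
763: h=4, probe 4,5,6 => slot 6
Table: [176, 485, 453, 893, 730, 686, 763, _, _, _, _]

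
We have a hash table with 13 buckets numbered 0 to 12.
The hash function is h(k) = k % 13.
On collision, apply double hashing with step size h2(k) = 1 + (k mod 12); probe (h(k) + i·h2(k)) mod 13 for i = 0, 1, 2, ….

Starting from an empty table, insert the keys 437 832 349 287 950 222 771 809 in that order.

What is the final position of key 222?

437 hashes to 8; slot 8 is free → place at 8.
832 hashes to 0; slot 0 is free → place at 0.
349 hashes to 11; slot 11 is free → place at 11.
287 hashes to 1; slot 1 is free → place at 1.
950 hashes to 1, h2=3; 1 taken → place at 4.
222 hashes to 1, h2=7; 1,8 taken → place at 2.
771 hashes to 4, h2=4; 4,8 taken → place at 12.
809 hashes to 3; slot 3 is free → place at 3.
Table: [832, 287, 222, 809, 950, —, —, —, 437, —, —, 349, 771]

2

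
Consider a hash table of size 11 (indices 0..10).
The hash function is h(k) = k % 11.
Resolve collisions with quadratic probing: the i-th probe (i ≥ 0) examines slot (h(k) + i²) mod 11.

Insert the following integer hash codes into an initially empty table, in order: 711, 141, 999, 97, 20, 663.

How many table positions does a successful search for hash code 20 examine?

5

711: h=7 => slot 7
141: h=9 => slot 9
999: h=9, probe 9,10 => slot 10
97: h=9, probe 9,10,2 => slot 2
20: h=9, probe 9,10,2,7,3 => slot 3
663: h=3, probe 3,4 => slot 4
Table: [_, _, 97, 20, 663, _, _, 711, _, 141, 999]
Lookup 20: h=9, probe 9,10,2,7,3 → found at 3.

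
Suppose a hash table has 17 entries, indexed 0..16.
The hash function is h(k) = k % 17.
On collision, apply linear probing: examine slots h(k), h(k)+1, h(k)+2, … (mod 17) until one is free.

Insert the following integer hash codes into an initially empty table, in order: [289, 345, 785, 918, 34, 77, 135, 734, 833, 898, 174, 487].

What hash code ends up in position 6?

833

289: h=0 → slot 0
345: h=5 → slot 5
785: h=3 → slot 3
918: h=0, probe 0,1 → slot 1
34: h=0, probe 0,1,2 → slot 2
77: h=9 → slot 9
135: h=16 → slot 16
734: h=3, probe 3,4 → slot 4
833: h=0, probe 0,1,2,3,4,5,6 → slot 6
898: h=14 → slot 14
174: h=4, probe 4,5,6,7 → slot 7
487: h=11 → slot 11
Table: [289, 918, 34, 785, 734, 345, 833, 174, ., 77, ., 487, ., ., 898, ., 135]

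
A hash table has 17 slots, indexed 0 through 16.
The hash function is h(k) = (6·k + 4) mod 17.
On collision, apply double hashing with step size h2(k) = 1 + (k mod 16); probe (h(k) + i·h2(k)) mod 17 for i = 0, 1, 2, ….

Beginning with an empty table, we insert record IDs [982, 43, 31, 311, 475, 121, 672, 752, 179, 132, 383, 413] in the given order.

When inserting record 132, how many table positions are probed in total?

4

Insert 982: h=14, slot 14 empty => index 14.
Insert 43: h=7, slot 7 empty => index 7.
Insert 31: h=3, slot 3 empty => index 3.
Insert 311: h=0, slot 0 empty => index 0.
Insert 475: h=15, slot 15 empty => index 15.
Insert 121: h=16, slot 16 empty => index 16.
Insert 672: h=7, h2=1, slot 7 occupied => index 8.
Insert 752: h=11, slot 11 empty => index 11.
Insert 179: h=7, h2=4, slots 7,11,15 occupied => index 2.
Insert 132: h=14, h2=5, slots 14,2,7 occupied => index 12.
Insert 383: h=7, h2=16, slot 7 occupied => index 6.
Insert 413: h=0, h2=14, slots 0,14,11,8 occupied => index 5.
Table: [311, _, 179, 31, _, 413, 383, 43, 672, _, _, 752, 132, _, 982, 475, 121]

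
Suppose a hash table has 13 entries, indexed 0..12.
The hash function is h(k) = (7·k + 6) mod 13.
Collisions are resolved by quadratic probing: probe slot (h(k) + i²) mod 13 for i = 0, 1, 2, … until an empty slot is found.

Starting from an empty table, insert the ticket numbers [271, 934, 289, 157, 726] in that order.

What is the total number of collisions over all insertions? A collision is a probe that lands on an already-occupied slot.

271 hashes to 5; slot 5 is free -> place at 5.
934 hashes to 5; 5 taken -> place at 6.
289 hashes to 1; slot 1 is free -> place at 1.
157 hashes to 0; slot 0 is free -> place at 0.
726 hashes to 5; 5,6 taken -> place at 9.
Table: [157, 289, -, -, -, 271, 934, -, -, 726, -, -, -]

3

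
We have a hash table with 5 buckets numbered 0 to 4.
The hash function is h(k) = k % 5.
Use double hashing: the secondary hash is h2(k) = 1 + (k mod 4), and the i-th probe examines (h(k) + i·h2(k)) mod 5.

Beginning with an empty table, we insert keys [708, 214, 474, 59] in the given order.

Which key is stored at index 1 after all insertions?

59

Insert 708: h=3, slot 3 empty -> index 3.
Insert 214: h=4, slot 4 empty -> index 4.
Insert 474: h=4, h2=3, slot 4 occupied -> index 2.
Insert 59: h=4, h2=4, slots 4,3,2 occupied -> index 1.
Table: [., 59, 474, 708, 214]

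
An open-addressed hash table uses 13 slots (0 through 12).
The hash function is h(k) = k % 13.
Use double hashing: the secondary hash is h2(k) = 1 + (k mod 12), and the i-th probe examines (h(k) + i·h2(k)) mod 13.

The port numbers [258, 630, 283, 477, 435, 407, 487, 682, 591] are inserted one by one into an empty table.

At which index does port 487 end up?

12

258: h=11 -> slot 11
630: h=6 -> slot 6
283: h=10 -> slot 10
477: h=9 -> slot 9
435: h=6, h2=4, probe 6,10,1 -> slot 1
407: h=4 -> slot 4
487: h=6, h2=8, probe 6,1,9,4,12 -> slot 12
682: h=6, h2=11, probe 6,4,2 -> slot 2
591: h=6, h2=4, probe 6,10,1,5 -> slot 5
Table: [∅, 435, 682, ∅, 407, 591, 630, ∅, ∅, 477, 283, 258, 487]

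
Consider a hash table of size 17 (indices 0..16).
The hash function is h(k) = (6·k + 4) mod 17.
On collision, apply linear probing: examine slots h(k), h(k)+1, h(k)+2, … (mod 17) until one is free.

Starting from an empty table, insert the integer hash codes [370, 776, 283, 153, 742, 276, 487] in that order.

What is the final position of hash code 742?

5

Insert 370: h=14, slot 14 empty => index 14.
Insert 776: h=2, slot 2 empty => index 2.
Insert 283: h=2, slot 2 occupied => index 3.
Insert 153: h=4, slot 4 empty => index 4.
Insert 742: h=2, slots 2,3,4 occupied => index 5.
Insert 276: h=11, slot 11 empty => index 11.
Insert 487: h=2, slots 2,3,4,5 occupied => index 6.
Table: [-, -, 776, 283, 153, 742, 487, -, -, -, -, 276, -, -, 370, -, -]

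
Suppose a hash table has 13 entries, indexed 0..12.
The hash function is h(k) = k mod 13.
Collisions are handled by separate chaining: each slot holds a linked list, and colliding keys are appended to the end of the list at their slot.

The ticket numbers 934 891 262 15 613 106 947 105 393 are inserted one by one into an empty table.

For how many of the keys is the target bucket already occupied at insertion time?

4

Insert 934: h=11, bucket 11 empty → new chain.
Insert 891: h=7, bucket 7 empty → new chain.
Insert 262: h=2, bucket 2 empty → new chain.
Insert 15: h=2, bucket 2 nonempty → append to chain.
Insert 613: h=2, bucket 2 nonempty → append to chain.
Insert 106: h=2, bucket 2 nonempty → append to chain.
Insert 947: h=11, bucket 11 nonempty → append to chain.
Insert 105: h=1, bucket 1 empty → new chain.
Insert 393: h=3, bucket 3 empty → new chain.
Final buckets:
0: ∅
1: 105
2: 262 -> 15 -> 613 -> 106
3: 393
4: ∅
5: ∅
6: ∅
7: 891
8: ∅
9: ∅
10: ∅
11: 934 -> 947
12: ∅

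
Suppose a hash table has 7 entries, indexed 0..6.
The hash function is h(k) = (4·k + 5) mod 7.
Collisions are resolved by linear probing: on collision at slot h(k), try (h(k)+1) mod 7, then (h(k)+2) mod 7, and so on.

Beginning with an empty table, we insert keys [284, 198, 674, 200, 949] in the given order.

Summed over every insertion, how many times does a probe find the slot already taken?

7

284: h=0 → slot 0
198: h=6 → slot 6
674: h=6, probe 6,0,1 → slot 1
200: h=0, probe 0,1,2 → slot 2
949: h=0, probe 0,1,2,3 → slot 3
Table: [284, 674, 200, 949, —, —, 198]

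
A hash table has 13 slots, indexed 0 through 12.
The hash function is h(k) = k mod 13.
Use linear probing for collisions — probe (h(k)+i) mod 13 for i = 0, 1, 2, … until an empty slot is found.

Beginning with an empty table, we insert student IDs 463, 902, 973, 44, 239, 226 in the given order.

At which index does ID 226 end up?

463: h=8 → slot 8
902: h=5 → slot 5
973: h=11 → slot 11
44: h=5, probe 5,6 → slot 6
239: h=5, probe 5,6,7 → slot 7
226: h=5, probe 5,6,7,8,9 → slot 9
Table: [_, _, _, _, _, 902, 44, 239, 463, 226, _, 973, _]

9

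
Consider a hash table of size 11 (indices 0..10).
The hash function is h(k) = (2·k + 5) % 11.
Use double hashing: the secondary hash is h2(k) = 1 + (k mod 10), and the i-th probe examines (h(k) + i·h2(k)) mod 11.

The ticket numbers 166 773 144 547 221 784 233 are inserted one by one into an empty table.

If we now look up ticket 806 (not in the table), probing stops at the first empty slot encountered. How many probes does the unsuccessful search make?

3

Insert 166: h=7, slot 7 empty → index 7.
Insert 773: h=0, slot 0 empty → index 0.
Insert 144: h=7, h2=5, slot 7 occupied → index 1.
Insert 547: h=10, slot 10 empty → index 10.
Insert 221: h=7, h2=2, slot 7 occupied → index 9.
Insert 784: h=0, h2=5, slot 0 occupied → index 5.
Insert 233: h=9, h2=4, slot 9 occupied → index 2.
Table: [773, 144, 233, -, -, 784, -, 166, -, 221, 547]
Lookup 806: h=0, h2=7, probe 0,7,3 → slot 3 empty, not found.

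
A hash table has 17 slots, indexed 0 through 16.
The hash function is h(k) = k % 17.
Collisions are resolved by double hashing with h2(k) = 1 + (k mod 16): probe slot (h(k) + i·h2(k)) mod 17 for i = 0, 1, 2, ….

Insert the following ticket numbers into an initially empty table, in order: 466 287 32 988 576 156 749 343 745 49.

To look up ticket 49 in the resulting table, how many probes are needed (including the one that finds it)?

466: h=7 => slot 7
287: h=15 => slot 15
32: h=15, h2=1, probe 15,16 => slot 16
988: h=2 => slot 2
576: h=15, h2=1, probe 15,16,0 => slot 0
156: h=3 => slot 3
749: h=1 => slot 1
343: h=3, h2=8, probe 3,11 => slot 11
745: h=14 => slot 14
49: h=15, h2=2, probe 15,0,2,4 => slot 4
Table: [576, 749, 988, 156, 49, ∅, ∅, 466, ∅, ∅, ∅, 343, ∅, ∅, 745, 287, 32]
Lookup 49: h=15, h2=2, probe 15,0,2,4 → found at 4.

4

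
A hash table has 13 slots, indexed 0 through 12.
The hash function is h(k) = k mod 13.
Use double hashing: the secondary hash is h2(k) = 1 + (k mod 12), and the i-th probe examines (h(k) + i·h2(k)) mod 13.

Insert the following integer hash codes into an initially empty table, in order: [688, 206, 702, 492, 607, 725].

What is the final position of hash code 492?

Insert 688: h=12, slot 12 empty → index 12.
Insert 206: h=11, slot 11 empty → index 11.
Insert 702: h=0, slot 0 empty → index 0.
Insert 492: h=11, h2=1, slots 11,12,0 occupied → index 1.
Insert 607: h=9, slot 9 empty → index 9.
Insert 725: h=10, slot 10 empty → index 10.
Table: [702, 492, -, -, -, -, -, -, -, 607, 725, 206, 688]

1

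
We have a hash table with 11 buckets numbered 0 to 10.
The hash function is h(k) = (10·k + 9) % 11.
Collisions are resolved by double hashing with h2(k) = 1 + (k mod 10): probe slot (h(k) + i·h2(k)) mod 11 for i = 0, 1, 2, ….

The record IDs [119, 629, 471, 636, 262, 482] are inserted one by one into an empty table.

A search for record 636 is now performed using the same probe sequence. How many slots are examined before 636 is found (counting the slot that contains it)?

3

119: h=0 => slot 0
629: h=7 => slot 7
471: h=0, h2=2, probe 0,2 => slot 2
636: h=0, h2=7, probe 0,7,3 => slot 3
262: h=0, h2=3, probe 0,3,6 => slot 6
482: h=0, h2=3, probe 0,3,6,9 => slot 9
Table: [119, ., 471, 636, ., ., 262, 629, ., 482, .]
Lookup 636: h=0, h2=7, probe 0,7,3 → found at 3.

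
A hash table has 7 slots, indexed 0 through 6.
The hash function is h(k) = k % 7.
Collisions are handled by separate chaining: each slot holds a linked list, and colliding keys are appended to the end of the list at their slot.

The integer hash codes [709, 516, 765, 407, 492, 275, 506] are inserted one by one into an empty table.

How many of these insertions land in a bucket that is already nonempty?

4

Insert 709: h=2, bucket 2 empty -> new chain.
Insert 516: h=5, bucket 5 empty -> new chain.
Insert 765: h=2, bucket 2 nonempty -> append to chain.
Insert 407: h=1, bucket 1 empty -> new chain.
Insert 492: h=2, bucket 2 nonempty -> append to chain.
Insert 275: h=2, bucket 2 nonempty -> append to chain.
Insert 506: h=2, bucket 2 nonempty -> append to chain.
Final buckets:
0: .
1: 407
2: 709 -> 765 -> 492 -> 275 -> 506
3: .
4: .
5: 516
6: .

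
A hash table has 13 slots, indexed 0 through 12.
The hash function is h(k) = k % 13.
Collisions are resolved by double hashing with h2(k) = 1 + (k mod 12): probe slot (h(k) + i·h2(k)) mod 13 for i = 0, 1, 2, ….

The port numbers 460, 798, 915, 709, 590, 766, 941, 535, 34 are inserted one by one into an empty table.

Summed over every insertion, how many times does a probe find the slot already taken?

6

460: h=5 -> slot 5
798: h=5, h2=7, probe 5,12 -> slot 12
915: h=5, h2=4, probe 5,9 -> slot 9
709: h=7 -> slot 7
590: h=5, h2=3, probe 5,8 -> slot 8
766: h=12, h2=11, probe 12,10 -> slot 10
941: h=5, h2=6, probe 5,11 -> slot 11
535: h=2 -> slot 2
34: h=8, h2=11, probe 8,6 -> slot 6
Table: [., ., 535, ., ., 460, 34, 709, 590, 915, 766, 941, 798]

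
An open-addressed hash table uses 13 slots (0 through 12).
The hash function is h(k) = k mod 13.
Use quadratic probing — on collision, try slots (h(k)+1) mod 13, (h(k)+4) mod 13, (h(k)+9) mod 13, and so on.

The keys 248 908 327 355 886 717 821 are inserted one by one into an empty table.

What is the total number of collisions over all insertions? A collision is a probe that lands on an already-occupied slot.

248: h=1 → slot 1
908: h=11 → slot 11
327: h=2 → slot 2
355: h=4 → slot 4
886: h=2, probe 2,3 → slot 3
717: h=2, probe 2,3,6 → slot 6
821: h=2, probe 2,3,6,11,5 → slot 5
Table: [∅, 248, 327, 886, 355, 821, 717, ∅, ∅, ∅, ∅, 908, ∅]

7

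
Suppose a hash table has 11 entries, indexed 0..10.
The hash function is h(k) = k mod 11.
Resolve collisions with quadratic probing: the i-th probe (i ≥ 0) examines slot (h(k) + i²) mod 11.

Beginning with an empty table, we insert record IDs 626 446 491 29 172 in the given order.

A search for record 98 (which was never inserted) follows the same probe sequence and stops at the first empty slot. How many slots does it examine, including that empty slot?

3

626: h=10 => slot 10
446: h=6 => slot 6
491: h=7 => slot 7
29: h=7, probe 7,8 => slot 8
172: h=7, probe 7,8,0 => slot 0
Table: [172, ∅, ∅, ∅, ∅, ∅, 446, 491, 29, ∅, 626]
Lookup 98: h=10, probe 10,0,3 → slot 3 empty, not found.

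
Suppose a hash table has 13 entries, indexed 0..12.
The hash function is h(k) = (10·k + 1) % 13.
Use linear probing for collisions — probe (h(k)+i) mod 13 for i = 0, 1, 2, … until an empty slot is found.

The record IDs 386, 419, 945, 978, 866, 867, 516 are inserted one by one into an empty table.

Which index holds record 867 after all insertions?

2

386 hashes to 0; slot 0 is free -> place at 0.
419 hashes to 5; slot 5 is free -> place at 5.
945 hashes to 0; 0 taken -> place at 1.
978 hashes to 5; 5 taken -> place at 6.
866 hashes to 3; slot 3 is free -> place at 3.
867 hashes to 0; 0,1 taken -> place at 2.
516 hashes to 0; 0,1,2,3 taken -> place at 4.
Table: [386, 945, 867, 866, 516, 419, 978, ∅, ∅, ∅, ∅, ∅, ∅]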